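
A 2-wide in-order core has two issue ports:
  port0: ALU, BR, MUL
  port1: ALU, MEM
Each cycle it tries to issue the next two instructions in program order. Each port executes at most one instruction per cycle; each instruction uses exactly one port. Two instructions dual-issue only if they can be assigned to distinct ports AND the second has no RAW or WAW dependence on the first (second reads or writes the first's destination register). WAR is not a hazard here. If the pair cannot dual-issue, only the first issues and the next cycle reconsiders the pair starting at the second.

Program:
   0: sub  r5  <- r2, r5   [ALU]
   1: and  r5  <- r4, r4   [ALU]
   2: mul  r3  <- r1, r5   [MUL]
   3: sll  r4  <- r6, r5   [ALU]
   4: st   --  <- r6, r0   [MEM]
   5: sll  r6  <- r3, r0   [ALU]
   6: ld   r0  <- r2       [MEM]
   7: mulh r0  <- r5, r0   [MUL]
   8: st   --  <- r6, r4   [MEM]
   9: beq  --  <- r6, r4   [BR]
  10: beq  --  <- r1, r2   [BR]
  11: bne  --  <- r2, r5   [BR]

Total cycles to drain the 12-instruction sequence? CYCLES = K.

CYCLES = 9

0. sub @i0  | WAW r5
1. and @i1  | RAW r5
2. mul;sll @i2/i3  | dual
3. st;sll @i4/i5  | dual
4. ld @i6  | RAW+WAW r0
5. mulh;st @i7/i8  | dual
6. beq @i9  | no-port BR/BR
7. beq @i10  | no-port BR/BR
8. bne @i11  | tail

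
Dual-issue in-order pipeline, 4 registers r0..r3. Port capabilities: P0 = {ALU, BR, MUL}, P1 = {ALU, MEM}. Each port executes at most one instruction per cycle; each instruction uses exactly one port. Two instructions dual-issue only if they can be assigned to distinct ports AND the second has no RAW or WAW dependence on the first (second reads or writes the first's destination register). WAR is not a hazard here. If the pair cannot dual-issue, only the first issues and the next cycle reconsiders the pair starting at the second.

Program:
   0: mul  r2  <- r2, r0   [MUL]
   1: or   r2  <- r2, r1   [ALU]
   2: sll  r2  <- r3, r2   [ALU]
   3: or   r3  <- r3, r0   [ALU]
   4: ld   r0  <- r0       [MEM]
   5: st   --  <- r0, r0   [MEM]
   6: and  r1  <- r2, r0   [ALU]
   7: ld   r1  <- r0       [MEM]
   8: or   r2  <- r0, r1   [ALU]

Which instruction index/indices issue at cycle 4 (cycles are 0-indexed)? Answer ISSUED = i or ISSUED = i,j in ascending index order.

ISSUED = 5,6

t=0 i0:mul ; RAW+WAW r2
t=1 i1:or ; RAW+WAW r2
t=2 i2&i3:sll+or ; pair
t=3 i4:ld ; no-port MEM/MEM
t=4 i5&i6:st+and ; pair
t=5 i7:ld ; RAW r1
t=6 i8:or ; tail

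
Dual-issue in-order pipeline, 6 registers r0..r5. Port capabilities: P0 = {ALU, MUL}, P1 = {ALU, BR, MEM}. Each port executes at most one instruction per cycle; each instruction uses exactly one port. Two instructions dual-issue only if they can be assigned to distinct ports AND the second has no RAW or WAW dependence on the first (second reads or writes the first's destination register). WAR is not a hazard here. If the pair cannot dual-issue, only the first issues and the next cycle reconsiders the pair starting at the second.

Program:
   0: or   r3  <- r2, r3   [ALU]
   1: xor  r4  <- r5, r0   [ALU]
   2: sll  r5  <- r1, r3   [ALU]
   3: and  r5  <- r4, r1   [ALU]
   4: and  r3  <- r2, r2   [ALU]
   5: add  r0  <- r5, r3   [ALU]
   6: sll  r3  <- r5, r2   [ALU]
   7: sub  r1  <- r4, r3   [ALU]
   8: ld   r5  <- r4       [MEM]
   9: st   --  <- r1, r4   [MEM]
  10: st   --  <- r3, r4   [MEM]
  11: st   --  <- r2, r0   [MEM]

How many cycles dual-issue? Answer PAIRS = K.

0. or.ALU/xor.ALU @i0&i1  | dual
1. sll.ALU @i2  | WAW r5
2. and.ALU/and.ALU @i3&i4  | dual
3. add.ALU/sll.ALU @i5&i6  | dual
4. sub.ALU/ld.MEM @i7&i8  | dual
5. st.MEM @i9  | no-port MEM/MEM
6. st.MEM @i10  | no-port MEM/MEM
7. st.MEM @i11  | tail

PAIRS = 4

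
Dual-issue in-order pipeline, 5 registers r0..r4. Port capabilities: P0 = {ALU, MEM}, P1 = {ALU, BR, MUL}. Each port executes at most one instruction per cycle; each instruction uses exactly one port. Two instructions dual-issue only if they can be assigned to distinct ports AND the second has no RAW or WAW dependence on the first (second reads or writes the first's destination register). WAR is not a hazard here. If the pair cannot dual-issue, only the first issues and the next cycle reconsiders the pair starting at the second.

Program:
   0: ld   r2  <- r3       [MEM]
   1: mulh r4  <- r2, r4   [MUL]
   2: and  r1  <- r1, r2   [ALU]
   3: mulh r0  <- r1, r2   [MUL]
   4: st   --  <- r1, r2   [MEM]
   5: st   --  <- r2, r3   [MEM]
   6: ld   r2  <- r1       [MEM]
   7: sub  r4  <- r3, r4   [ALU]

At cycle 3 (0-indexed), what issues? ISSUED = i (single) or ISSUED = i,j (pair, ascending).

ISSUED = 5

[0] i0  ld  -- RAW r2
[1] i1+i2  mulh+and  -- dual
[2] i3+i4  mulh+st  -- dual
[3] i5  st  -- no-port MEM/MEM
[4] i6+i7  ld+sub  -- dual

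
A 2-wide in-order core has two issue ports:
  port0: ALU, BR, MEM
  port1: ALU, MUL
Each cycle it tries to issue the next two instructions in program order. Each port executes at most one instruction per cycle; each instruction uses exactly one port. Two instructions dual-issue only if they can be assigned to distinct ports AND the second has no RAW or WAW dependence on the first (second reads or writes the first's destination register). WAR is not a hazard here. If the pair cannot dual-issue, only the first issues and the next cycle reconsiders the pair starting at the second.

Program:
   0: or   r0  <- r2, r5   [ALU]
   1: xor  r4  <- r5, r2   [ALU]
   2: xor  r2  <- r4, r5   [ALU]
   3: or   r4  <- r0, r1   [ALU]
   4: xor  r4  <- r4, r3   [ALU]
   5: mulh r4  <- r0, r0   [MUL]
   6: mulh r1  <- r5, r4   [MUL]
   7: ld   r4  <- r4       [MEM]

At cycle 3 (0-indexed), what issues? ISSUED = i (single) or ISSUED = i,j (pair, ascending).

ISSUED = 5

t=0 i0/i1:or.ALU xor.ALU ; 2-wide
t=1 i2/i3:xor.ALU or.ALU ; 2-wide
t=2 i4:xor.ALU ; WAW r4
t=3 i5:mulh.MUL ; no-port MUL/MUL
t=4 i6/i7:mulh.MUL ld.MEM ; 2-wide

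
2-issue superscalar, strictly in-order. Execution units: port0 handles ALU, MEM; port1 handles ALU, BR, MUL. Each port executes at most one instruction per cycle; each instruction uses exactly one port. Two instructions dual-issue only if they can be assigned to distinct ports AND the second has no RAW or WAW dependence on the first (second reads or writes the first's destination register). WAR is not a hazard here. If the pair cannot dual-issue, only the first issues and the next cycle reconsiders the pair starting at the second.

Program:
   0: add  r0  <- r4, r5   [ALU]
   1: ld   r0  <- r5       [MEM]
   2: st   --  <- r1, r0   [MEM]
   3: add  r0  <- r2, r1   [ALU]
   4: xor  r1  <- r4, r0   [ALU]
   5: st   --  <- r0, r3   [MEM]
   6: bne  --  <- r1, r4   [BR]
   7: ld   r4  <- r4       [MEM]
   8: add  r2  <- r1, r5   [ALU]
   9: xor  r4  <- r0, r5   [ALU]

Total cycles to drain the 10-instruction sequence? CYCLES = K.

  cy0 -> i0 (add) WAW r0
  cy1 -> i1 (ld) no-port MEM/MEM
  cy2 -> i2/i3 (st add) 2-wide
  cy3 -> i4/i5 (xor st) 2-wide
  cy4 -> i6/i7 (bne ld) 2-wide
  cy5 -> i8/i9 (add xor) 2-wide

CYCLES = 6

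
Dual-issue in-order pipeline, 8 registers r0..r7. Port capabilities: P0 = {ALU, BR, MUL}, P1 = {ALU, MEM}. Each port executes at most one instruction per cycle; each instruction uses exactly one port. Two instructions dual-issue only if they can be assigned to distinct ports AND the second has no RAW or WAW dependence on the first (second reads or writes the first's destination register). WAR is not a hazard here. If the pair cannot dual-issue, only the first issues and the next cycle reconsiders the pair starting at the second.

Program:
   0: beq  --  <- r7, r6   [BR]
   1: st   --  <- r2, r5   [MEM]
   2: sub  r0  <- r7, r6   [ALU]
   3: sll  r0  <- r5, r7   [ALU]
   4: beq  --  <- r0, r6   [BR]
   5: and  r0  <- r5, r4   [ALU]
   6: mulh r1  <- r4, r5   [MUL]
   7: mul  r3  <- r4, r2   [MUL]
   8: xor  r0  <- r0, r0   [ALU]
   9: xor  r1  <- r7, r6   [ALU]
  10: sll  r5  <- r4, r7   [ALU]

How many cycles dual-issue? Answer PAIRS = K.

PAIRS = 4

#0 head=0: beq.BR st.MEM i0&i1 dual
#1 head=2: sub.ALU i2 WAW r0
#2 head=3: sll.ALU i3 RAW r0
#3 head=4: beq.BR and.ALU i4&i5 dual
#4 head=6: mulh.MUL i6 no-port MUL/MUL
#5 head=7: mul.MUL xor.ALU i7&i8 dual
#6 head=9: xor.ALU sll.ALU i9&i10 dual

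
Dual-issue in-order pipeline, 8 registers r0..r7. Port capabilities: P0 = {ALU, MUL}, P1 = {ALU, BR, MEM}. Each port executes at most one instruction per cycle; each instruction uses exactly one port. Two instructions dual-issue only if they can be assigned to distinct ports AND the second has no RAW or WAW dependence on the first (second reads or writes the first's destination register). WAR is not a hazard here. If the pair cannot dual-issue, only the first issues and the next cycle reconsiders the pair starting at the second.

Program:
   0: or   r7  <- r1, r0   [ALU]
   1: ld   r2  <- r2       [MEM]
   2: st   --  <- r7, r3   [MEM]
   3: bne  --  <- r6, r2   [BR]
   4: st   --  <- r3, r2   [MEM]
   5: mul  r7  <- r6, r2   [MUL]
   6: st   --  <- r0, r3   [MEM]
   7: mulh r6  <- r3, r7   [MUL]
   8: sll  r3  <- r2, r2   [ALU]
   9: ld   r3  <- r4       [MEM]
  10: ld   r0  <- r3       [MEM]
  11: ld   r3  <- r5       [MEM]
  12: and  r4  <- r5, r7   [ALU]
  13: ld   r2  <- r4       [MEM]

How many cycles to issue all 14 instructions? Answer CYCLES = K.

0. or ld @i0+i1  | pair
1. st @i2  | no-port MEM/BR
2. bne @i3  | no-port BR/MEM
3. st mul @i4+i5  | pair
4. st mulh @i6+i7  | pair
5. sll @i8  | WAW r3
6. ld @i9  | no-port MEM/MEM
7. ld @i10  | no-port MEM/MEM
8. ld and @i11+i12  | pair
9. ld @i13  | tail

CYCLES = 10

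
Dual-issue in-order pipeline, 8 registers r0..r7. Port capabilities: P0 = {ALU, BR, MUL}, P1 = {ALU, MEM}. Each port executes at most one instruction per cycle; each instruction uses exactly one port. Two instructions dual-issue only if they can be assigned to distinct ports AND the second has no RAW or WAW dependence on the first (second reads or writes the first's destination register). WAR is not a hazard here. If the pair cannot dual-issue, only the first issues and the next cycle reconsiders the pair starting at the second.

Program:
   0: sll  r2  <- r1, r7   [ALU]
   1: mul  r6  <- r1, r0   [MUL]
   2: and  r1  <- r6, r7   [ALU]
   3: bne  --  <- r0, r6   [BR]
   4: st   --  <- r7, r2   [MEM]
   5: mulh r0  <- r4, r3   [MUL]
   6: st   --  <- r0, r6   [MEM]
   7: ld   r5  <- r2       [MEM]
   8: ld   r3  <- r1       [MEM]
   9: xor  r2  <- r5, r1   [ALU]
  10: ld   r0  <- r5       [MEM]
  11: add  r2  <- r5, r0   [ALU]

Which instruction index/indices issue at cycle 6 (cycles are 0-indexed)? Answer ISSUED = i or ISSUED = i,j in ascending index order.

ISSUED = 10

c0: i0/i1 sll.ALU/mul.MUL  dual
c1: i2/i3 and.ALU/bne.BR  dual
c2: i4/i5 st.MEM/mulh.MUL  dual
c3: i6 st.MEM  no-port MEM/MEM
c4: i7 ld.MEM  no-port MEM/MEM
c5: i8/i9 ld.MEM/xor.ALU  dual
c6: i10 ld.MEM  RAW r0
c7: i11 add.ALU  tail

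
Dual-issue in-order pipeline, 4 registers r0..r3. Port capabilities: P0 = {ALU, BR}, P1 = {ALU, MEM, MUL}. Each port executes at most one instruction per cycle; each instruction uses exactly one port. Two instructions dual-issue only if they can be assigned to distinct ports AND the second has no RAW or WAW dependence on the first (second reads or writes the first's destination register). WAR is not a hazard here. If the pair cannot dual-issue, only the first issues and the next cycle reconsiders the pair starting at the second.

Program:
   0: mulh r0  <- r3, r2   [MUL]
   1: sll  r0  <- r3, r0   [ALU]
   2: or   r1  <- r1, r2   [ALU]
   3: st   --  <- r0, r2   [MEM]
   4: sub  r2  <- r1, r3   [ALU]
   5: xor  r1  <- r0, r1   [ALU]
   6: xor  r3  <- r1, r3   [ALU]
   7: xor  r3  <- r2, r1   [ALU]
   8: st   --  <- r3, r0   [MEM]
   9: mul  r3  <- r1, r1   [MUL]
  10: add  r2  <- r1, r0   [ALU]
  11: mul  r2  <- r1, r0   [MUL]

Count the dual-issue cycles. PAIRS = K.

c0: i0 mulh  RAW+WAW r0
c1: i1/i2 sll;or  dual
c2: i3/i4 st;sub  dual
c3: i5 xor  RAW r1
c4: i6 xor  WAW r3
c5: i7 xor  RAW r3
c6: i8 st  no-port MEM/MUL
c7: i9/i10 mul;add  dual
c8: i11 mul  tail

PAIRS = 3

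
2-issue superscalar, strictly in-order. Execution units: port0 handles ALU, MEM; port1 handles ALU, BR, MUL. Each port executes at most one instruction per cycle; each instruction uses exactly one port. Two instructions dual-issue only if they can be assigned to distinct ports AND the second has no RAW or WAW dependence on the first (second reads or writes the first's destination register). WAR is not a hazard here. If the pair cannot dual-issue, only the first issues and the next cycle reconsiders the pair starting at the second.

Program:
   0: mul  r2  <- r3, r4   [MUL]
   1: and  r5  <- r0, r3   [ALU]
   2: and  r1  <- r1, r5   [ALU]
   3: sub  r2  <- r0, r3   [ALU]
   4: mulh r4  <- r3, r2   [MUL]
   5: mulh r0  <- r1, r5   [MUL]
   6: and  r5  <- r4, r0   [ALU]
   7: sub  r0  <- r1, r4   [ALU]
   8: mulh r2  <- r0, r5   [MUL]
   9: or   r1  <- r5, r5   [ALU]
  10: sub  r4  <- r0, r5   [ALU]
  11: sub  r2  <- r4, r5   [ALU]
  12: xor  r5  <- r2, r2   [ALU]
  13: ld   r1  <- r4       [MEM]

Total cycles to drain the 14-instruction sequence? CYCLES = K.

CYCLES = 9

0. mul/and @i0+i1  | pair
1. and/sub @i2+i3  | pair
2. mulh @i4  | no-port MUL/MUL
3. mulh @i5  | RAW r0
4. and/sub @i6+i7  | pair
5. mulh/or @i8+i9  | pair
6. sub @i10  | RAW r4
7. sub @i11  | RAW r2
8. xor/ld @i12+i13  | pair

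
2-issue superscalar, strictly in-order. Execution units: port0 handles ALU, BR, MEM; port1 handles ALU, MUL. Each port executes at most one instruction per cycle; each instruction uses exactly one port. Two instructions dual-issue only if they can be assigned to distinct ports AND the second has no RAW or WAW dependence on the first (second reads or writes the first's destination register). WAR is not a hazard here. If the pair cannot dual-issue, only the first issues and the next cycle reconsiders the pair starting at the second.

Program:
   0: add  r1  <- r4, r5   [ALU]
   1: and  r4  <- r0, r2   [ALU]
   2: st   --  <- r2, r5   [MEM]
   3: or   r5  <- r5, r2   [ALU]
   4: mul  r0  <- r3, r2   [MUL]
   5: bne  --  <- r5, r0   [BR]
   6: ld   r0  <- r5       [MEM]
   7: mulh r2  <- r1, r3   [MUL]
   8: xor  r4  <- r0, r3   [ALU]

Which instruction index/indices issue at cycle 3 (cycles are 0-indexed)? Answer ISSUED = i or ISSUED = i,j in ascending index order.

ISSUED = 5

[0] i0+i1  add.ALU;and.ALU  -- 2-wide
[1] i2+i3  st.MEM;or.ALU  -- 2-wide
[2] i4  mul.MUL  -- RAW r0
[3] i5  bne.BR  -- no-port BR/MEM
[4] i6+i7  ld.MEM;mulh.MUL  -- 2-wide
[5] i8  xor.ALU  -- tail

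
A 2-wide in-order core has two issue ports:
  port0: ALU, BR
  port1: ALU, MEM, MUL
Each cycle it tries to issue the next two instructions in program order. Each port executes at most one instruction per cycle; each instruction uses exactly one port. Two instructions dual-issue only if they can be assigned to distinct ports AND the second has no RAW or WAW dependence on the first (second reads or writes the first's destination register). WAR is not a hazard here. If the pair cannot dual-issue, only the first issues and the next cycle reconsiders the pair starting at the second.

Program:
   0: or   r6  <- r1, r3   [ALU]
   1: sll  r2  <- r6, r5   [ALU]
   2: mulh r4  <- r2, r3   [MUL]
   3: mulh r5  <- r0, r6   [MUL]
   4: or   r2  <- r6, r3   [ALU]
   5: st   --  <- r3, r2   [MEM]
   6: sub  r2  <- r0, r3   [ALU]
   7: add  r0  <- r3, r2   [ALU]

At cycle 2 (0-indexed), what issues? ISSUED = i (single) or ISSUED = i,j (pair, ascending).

ISSUED = 2

t=0 i0:or.ALU ; RAW r6
t=1 i1:sll.ALU ; RAW r2
t=2 i2:mulh.MUL ; no-port MUL/MUL
t=3 i3/i4:mulh.MUL/or.ALU ; 2-wide
t=4 i5/i6:st.MEM/sub.ALU ; 2-wide
t=5 i7:add.ALU ; tail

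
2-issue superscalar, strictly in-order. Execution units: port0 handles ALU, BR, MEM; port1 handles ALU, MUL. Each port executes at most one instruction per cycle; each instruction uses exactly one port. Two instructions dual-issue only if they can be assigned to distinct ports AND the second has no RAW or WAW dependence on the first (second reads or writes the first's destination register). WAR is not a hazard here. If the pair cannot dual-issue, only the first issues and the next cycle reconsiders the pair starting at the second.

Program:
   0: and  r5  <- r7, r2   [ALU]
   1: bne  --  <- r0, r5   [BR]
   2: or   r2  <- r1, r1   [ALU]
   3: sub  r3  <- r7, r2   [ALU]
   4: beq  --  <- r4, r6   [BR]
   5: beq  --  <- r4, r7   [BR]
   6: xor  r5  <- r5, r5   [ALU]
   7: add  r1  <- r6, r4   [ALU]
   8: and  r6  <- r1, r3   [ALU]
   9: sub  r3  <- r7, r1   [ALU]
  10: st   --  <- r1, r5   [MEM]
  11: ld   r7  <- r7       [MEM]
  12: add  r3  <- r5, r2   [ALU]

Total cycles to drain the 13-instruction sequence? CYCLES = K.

0. and.ALU @i0  | RAW r5
1. bne.BR or.ALU @i1/i2  | 2-wide
2. sub.ALU beq.BR @i3/i4  | 2-wide
3. beq.BR xor.ALU @i5/i6  | 2-wide
4. add.ALU @i7  | RAW r1
5. and.ALU sub.ALU @i8/i9  | 2-wide
6. st.MEM @i10  | no-port MEM/MEM
7. ld.MEM add.ALU @i11/i12  | 2-wide

CYCLES = 8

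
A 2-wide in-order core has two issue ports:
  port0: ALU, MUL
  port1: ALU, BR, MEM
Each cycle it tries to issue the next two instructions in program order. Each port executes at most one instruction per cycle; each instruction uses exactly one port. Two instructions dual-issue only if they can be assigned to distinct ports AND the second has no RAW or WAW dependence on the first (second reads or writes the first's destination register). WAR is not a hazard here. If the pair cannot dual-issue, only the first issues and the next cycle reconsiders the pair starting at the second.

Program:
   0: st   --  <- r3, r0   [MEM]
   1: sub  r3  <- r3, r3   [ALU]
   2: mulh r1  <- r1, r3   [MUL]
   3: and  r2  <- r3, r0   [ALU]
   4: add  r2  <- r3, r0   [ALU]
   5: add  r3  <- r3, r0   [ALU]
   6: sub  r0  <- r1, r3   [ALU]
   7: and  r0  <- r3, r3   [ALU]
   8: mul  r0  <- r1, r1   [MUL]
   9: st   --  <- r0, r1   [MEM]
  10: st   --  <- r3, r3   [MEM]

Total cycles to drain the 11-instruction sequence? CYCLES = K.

[0] i0/i1  st sub  -- dual
[1] i2/i3  mulh and  -- dual
[2] i4/i5  add add  -- dual
[3] i6  sub  -- WAW r0
[4] i7  and  -- WAW r0
[5] i8  mul  -- RAW r0
[6] i9  st  -- no-port MEM/MEM
[7] i10  st  -- tail

CYCLES = 8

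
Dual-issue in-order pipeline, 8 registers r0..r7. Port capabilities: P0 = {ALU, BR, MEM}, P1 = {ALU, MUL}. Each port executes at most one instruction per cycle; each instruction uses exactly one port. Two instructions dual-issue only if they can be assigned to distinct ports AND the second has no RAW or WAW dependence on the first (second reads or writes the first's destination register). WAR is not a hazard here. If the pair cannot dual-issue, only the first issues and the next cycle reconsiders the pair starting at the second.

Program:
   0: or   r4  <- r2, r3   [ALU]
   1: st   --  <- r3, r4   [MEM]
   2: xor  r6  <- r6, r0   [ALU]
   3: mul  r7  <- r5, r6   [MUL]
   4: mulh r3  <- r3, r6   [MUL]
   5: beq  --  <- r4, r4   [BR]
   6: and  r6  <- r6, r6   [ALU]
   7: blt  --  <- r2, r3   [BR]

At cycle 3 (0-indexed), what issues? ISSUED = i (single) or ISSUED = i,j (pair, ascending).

c0: i0 or.ALU  RAW r4
c1: i1/i2 st.MEM xor.ALU  pair
c2: i3 mul.MUL  no-port MUL/MUL
c3: i4/i5 mulh.MUL beq.BR  pair
c4: i6/i7 and.ALU blt.BR  pair

ISSUED = 4,5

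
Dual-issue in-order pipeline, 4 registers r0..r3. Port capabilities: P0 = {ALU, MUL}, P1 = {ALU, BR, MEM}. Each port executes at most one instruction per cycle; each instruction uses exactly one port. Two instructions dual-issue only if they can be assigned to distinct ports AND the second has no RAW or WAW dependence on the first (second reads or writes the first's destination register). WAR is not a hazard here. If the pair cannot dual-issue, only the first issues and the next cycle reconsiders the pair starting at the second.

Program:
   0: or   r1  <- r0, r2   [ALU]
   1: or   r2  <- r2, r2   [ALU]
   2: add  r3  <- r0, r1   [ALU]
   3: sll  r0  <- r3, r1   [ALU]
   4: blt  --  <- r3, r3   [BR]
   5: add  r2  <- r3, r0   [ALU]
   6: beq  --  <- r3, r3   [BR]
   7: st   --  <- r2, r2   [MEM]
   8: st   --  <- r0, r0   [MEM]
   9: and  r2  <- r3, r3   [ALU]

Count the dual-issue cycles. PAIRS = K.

c0: i0,i1 or.ALU/or.ALU  2-wide
c1: i2 add.ALU  RAW r3
c2: i3,i4 sll.ALU/blt.BR  2-wide
c3: i5,i6 add.ALU/beq.BR  2-wide
c4: i7 st.MEM  no-port MEM/MEM
c5: i8,i9 st.MEM/and.ALU  2-wide

PAIRS = 4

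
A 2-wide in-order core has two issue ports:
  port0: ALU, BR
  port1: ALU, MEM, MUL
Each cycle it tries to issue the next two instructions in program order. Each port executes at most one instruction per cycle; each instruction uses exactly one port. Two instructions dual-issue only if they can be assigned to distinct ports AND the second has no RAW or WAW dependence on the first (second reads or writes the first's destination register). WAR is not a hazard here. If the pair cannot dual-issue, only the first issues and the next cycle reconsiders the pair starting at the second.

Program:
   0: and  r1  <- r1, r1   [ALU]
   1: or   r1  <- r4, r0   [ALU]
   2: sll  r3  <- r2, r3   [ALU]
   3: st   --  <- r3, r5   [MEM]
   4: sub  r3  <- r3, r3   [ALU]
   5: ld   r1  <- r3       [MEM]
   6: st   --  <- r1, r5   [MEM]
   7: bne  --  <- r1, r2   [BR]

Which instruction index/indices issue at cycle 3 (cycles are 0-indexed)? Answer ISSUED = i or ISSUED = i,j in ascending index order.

ISSUED = 5

[0] i0  and  -- WAW r1
[1] i1,i2  or;sll  -- pair
[2] i3,i4  st;sub  -- pair
[3] i5  ld  -- no-port MEM/MEM
[4] i6,i7  st;bne  -- pair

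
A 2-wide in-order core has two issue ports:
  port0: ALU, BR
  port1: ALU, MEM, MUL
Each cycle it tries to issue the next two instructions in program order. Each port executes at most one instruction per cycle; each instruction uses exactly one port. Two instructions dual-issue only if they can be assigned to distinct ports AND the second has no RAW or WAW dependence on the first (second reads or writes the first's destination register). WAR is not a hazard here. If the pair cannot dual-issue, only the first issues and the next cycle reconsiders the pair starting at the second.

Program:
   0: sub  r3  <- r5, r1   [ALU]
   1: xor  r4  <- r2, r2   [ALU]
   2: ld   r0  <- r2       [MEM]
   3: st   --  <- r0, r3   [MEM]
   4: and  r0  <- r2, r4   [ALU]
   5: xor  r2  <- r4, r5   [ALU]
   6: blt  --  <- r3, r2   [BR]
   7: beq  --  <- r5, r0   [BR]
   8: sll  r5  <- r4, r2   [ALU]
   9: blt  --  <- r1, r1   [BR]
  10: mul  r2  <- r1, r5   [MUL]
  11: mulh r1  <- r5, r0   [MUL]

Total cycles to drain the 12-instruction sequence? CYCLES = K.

#0 head=0: sub.ALU;xor.ALU i0/i1 2-wide
#1 head=2: ld.MEM i2 no-port MEM/MEM
#2 head=3: st.MEM;and.ALU i3/i4 2-wide
#3 head=5: xor.ALU i5 RAW r2
#4 head=6: blt.BR i6 no-port BR/BR
#5 head=7: beq.BR;sll.ALU i7/i8 2-wide
#6 head=9: blt.BR;mul.MUL i9/i10 2-wide
#7 head=11: mulh.MUL i11 tail

CYCLES = 8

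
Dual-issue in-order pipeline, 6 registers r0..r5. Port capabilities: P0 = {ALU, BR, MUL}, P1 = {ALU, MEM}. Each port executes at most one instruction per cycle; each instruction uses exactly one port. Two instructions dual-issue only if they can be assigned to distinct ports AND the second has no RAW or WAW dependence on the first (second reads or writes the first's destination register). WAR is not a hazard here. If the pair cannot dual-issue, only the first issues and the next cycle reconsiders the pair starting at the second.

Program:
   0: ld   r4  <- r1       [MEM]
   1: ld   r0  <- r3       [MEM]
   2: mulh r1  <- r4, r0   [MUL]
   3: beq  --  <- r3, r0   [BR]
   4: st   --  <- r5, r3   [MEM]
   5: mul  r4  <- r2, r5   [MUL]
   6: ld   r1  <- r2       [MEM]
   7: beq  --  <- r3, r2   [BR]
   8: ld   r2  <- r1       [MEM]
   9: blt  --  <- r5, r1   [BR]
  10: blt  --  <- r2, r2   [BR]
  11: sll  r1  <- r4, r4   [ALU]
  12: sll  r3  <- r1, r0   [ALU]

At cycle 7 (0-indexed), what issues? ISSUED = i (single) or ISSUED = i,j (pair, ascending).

[0] i0  ld  -- no-port MEM/MEM
[1] i1  ld  -- RAW r0
[2] i2  mulh  -- no-port MUL/BR
[3] i3,i4  beq st  -- 2-wide
[4] i5,i6  mul ld  -- 2-wide
[5] i7,i8  beq ld  -- 2-wide
[6] i9  blt  -- no-port BR/BR
[7] i10,i11  blt sll  -- 2-wide
[8] i12  sll  -- tail

ISSUED = 10,11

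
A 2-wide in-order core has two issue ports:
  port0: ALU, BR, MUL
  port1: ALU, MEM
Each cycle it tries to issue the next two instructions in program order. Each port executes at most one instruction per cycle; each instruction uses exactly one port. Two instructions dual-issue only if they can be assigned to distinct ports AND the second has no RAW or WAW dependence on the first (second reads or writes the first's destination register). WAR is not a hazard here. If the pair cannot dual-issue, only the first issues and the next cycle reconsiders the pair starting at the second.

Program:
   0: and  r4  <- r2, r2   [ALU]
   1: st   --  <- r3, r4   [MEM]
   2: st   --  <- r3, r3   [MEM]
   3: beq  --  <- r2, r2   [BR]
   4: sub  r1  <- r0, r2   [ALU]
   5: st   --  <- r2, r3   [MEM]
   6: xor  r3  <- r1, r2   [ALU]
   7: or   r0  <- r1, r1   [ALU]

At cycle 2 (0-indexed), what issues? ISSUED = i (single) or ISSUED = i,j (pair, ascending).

t=0 i0:and ; RAW r4
t=1 i1:st ; no-port MEM/MEM
t=2 i2+i3:st beq ; 2-wide
t=3 i4+i5:sub st ; 2-wide
t=4 i6+i7:xor or ; 2-wide

ISSUED = 2,3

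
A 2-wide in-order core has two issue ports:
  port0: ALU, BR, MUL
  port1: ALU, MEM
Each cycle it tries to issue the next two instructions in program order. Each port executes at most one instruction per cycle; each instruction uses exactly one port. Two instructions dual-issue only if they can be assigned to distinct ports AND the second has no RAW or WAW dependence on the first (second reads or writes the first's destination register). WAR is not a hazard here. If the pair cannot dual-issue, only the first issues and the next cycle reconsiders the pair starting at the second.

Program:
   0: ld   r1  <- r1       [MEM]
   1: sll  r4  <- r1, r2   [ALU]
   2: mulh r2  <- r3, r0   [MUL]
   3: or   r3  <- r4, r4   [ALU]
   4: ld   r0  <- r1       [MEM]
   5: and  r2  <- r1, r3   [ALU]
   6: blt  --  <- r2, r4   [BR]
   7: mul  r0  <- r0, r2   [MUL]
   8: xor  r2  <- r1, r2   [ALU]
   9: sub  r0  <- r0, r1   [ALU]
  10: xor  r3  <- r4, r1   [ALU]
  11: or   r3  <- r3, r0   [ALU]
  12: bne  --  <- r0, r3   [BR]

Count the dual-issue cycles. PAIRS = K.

PAIRS = 4

t=0 i0:ld ; RAW r1
t=1 i1/i2:sll+mulh ; pair
t=2 i3/i4:or+ld ; pair
t=3 i5:and ; RAW r2
t=4 i6:blt ; no-port BR/MUL
t=5 i7/i8:mul+xor ; pair
t=6 i9/i10:sub+xor ; pair
t=7 i11:or ; RAW r3
t=8 i12:bne ; tail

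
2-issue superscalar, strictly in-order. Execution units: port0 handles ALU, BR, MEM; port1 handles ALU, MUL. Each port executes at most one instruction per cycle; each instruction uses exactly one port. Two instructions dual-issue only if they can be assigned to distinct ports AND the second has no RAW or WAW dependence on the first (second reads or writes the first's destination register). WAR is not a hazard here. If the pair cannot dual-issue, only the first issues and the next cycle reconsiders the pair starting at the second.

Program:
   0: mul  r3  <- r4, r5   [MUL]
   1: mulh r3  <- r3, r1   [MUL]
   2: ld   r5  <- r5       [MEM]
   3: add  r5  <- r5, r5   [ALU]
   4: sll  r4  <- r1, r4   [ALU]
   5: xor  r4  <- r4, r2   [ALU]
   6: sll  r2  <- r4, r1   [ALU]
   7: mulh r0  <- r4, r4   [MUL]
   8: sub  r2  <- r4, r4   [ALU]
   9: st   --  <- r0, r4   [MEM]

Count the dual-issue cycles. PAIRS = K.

t=0 i0:mul.MUL ; no-port MUL/MUL
t=1 i1&i2:mulh.MUL;ld.MEM ; 2-wide
t=2 i3&i4:add.ALU;sll.ALU ; 2-wide
t=3 i5:xor.ALU ; RAW r4
t=4 i6&i7:sll.ALU;mulh.MUL ; 2-wide
t=5 i8&i9:sub.ALU;st.MEM ; 2-wide

PAIRS = 4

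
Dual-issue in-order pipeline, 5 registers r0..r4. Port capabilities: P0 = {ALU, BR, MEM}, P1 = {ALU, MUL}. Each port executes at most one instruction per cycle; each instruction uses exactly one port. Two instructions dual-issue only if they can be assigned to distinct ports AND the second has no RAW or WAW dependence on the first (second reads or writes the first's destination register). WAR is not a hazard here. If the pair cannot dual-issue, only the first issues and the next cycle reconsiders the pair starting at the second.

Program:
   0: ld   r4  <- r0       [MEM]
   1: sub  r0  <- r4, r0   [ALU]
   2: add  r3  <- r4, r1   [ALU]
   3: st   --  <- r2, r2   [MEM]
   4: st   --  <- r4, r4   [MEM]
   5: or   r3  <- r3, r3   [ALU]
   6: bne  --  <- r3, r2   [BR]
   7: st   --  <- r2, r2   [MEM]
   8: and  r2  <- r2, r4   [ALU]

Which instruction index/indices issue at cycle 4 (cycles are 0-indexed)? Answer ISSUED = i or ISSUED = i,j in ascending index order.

ISSUED = 6

t=0 i0:ld ; RAW r4
t=1 i1&i2:sub+add ; 2-wide
t=2 i3:st ; no-port MEM/MEM
t=3 i4&i5:st+or ; 2-wide
t=4 i6:bne ; no-port BR/MEM
t=5 i7&i8:st+and ; 2-wide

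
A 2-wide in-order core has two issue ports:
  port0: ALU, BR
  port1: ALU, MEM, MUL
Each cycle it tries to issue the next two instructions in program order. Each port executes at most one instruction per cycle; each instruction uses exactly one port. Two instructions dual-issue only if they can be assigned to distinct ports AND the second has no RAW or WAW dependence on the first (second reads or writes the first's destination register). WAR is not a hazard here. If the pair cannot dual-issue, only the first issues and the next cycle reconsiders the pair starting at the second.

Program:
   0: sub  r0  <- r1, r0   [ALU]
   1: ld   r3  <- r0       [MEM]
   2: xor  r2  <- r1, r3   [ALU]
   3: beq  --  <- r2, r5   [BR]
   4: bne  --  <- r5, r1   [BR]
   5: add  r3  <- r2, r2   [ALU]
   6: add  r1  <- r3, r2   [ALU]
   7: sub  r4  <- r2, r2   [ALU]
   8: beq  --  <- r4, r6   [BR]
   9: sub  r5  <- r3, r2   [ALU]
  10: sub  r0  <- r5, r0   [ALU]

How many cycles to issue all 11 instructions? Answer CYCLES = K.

[0] i0  sub.ALU  -- RAW r0
[1] i1  ld.MEM  -- RAW r3
[2] i2  xor.ALU  -- RAW r2
[3] i3  beq.BR  -- no-port BR/BR
[4] i4+i5  bne.BR add.ALU  -- pair
[5] i6+i7  add.ALU sub.ALU  -- pair
[6] i8+i9  beq.BR sub.ALU  -- pair
[7] i10  sub.ALU  -- tail

CYCLES = 8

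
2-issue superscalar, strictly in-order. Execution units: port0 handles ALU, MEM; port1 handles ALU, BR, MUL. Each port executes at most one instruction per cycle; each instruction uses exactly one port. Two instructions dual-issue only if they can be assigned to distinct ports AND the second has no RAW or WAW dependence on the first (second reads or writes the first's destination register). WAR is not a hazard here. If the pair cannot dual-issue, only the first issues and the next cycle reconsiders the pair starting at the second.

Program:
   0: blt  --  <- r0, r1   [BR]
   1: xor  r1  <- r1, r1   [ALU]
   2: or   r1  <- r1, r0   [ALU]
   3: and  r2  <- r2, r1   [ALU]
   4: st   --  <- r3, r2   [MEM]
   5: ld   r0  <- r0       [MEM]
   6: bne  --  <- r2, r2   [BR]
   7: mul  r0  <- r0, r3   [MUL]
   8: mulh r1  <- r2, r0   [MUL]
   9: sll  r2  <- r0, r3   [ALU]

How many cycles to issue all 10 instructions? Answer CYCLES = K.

CYCLES = 7

[0] i0+i1  blt.BR/xor.ALU  -- 2-wide
[1] i2  or.ALU  -- RAW r1
[2] i3  and.ALU  -- RAW r2
[3] i4  st.MEM  -- no-port MEM/MEM
[4] i5+i6  ld.MEM/bne.BR  -- 2-wide
[5] i7  mul.MUL  -- no-port MUL/MUL
[6] i8+i9  mulh.MUL/sll.ALU  -- 2-wide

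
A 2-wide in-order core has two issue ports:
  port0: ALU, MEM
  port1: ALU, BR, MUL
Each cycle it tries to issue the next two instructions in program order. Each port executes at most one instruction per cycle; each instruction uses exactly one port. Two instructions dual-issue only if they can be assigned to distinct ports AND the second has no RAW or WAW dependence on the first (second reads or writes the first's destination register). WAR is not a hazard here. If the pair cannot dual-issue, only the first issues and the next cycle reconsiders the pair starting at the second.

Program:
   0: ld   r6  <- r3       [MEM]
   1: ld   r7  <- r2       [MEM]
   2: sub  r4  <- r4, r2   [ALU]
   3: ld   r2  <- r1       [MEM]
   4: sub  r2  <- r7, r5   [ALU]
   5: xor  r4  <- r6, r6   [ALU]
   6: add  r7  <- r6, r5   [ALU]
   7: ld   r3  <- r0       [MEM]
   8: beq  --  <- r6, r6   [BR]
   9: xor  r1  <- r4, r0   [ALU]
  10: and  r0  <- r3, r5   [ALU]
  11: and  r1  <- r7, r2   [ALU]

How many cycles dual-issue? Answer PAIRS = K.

  cy0 -> i0 (ld.MEM) no-port MEM/MEM
  cy1 -> i1,i2 (ld.MEM;sub.ALU) pair
  cy2 -> i3 (ld.MEM) WAW r2
  cy3 -> i4,i5 (sub.ALU;xor.ALU) pair
  cy4 -> i6,i7 (add.ALU;ld.MEM) pair
  cy5 -> i8,i9 (beq.BR;xor.ALU) pair
  cy6 -> i10,i11 (and.ALU;and.ALU) pair

PAIRS = 5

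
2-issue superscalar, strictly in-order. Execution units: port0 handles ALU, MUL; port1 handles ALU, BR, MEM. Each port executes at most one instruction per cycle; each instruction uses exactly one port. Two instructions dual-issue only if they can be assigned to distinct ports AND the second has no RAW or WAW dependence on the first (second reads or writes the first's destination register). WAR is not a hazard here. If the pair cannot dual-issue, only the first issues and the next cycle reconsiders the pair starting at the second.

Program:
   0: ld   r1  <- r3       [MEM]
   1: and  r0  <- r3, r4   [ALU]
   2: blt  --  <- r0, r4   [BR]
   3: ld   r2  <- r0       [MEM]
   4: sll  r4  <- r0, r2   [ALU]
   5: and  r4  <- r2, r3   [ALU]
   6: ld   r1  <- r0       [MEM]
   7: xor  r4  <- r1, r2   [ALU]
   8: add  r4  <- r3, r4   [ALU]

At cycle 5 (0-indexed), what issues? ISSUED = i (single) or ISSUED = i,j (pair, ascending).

ISSUED = 7

#0 head=0: ld.MEM;and.ALU i0/i1 dual
#1 head=2: blt.BR i2 no-port BR/MEM
#2 head=3: ld.MEM i3 RAW r2
#3 head=4: sll.ALU i4 WAW r4
#4 head=5: and.ALU;ld.MEM i5/i6 dual
#5 head=7: xor.ALU i7 RAW+WAW r4
#6 head=8: add.ALU i8 tail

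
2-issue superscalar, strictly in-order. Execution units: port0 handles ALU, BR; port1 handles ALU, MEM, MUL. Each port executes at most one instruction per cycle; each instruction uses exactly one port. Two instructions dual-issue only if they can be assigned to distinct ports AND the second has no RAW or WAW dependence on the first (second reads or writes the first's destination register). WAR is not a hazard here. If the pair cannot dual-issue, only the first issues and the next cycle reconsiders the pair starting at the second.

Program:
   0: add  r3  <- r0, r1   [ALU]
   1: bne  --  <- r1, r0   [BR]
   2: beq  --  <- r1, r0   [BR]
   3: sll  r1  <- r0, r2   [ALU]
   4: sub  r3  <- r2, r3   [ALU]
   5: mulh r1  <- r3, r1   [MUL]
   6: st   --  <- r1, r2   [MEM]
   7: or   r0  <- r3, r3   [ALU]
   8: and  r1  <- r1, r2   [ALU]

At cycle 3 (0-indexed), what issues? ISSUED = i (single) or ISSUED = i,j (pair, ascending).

ISSUED = 5

c0: i0,i1 add/bne  dual
c1: i2,i3 beq/sll  dual
c2: i4 sub  RAW r3
c3: i5 mulh  no-port MUL/MEM
c4: i6,i7 st/or  dual
c5: i8 and  tail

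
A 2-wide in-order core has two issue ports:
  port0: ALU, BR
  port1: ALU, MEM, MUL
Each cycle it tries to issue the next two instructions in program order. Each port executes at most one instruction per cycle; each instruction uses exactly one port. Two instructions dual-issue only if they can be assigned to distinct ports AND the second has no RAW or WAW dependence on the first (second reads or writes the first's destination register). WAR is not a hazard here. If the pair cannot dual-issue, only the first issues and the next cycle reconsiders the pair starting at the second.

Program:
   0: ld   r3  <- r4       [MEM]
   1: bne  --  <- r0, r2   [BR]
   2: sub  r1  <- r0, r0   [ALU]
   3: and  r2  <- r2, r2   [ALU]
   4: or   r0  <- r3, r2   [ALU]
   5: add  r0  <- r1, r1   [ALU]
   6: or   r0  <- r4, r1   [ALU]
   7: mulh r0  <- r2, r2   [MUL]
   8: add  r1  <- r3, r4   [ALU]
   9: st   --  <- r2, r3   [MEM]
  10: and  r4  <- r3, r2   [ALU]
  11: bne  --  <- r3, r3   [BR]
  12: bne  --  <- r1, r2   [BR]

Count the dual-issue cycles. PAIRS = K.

0. ld+bne @i0/i1  | dual
1. sub+and @i2/i3  | dual
2. or @i4  | WAW r0
3. add @i5  | WAW r0
4. or @i6  | WAW r0
5. mulh+add @i7/i8  | dual
6. st+and @i9/i10  | dual
7. bne @i11  | no-port BR/BR
8. bne @i12  | tail

PAIRS = 4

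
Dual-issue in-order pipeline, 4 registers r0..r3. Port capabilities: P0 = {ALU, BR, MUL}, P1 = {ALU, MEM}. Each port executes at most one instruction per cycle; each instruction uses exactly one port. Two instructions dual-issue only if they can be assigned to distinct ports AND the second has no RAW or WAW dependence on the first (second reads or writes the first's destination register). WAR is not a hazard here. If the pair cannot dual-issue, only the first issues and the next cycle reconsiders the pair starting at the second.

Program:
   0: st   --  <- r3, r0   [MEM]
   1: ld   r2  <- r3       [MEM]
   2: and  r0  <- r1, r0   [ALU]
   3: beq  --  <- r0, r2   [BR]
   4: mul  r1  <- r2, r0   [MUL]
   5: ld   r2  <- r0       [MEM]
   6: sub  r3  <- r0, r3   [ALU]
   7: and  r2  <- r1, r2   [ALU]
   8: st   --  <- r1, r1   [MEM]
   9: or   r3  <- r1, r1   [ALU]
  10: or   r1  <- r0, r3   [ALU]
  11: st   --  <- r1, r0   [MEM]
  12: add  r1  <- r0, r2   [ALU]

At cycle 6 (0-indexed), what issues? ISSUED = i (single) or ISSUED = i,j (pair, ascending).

t=0 i0:st.MEM ; no-port MEM/MEM
t=1 i1,i2:ld.MEM+and.ALU ; pair
t=2 i3:beq.BR ; no-port BR/MUL
t=3 i4,i5:mul.MUL+ld.MEM ; pair
t=4 i6,i7:sub.ALU+and.ALU ; pair
t=5 i8,i9:st.MEM+or.ALU ; pair
t=6 i10:or.ALU ; RAW r1
t=7 i11,i12:st.MEM+add.ALU ; pair

ISSUED = 10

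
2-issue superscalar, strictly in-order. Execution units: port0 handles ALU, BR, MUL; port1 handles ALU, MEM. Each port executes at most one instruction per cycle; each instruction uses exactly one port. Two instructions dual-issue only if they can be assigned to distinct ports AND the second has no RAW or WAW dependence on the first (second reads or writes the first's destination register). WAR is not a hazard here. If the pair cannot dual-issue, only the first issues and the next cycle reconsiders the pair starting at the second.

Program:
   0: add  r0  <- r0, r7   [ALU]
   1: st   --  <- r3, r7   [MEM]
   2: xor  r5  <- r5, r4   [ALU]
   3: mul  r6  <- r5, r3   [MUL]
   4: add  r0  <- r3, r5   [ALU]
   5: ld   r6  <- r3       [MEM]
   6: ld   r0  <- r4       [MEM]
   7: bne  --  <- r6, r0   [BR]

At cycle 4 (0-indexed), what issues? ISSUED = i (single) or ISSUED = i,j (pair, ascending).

ISSUED = 6

#0 head=0: add.ALU/st.MEM i0/i1 pair
#1 head=2: xor.ALU i2 RAW r5
#2 head=3: mul.MUL/add.ALU i3/i4 pair
#3 head=5: ld.MEM i5 no-port MEM/MEM
#4 head=6: ld.MEM i6 RAW r0
#5 head=7: bne.BR i7 tail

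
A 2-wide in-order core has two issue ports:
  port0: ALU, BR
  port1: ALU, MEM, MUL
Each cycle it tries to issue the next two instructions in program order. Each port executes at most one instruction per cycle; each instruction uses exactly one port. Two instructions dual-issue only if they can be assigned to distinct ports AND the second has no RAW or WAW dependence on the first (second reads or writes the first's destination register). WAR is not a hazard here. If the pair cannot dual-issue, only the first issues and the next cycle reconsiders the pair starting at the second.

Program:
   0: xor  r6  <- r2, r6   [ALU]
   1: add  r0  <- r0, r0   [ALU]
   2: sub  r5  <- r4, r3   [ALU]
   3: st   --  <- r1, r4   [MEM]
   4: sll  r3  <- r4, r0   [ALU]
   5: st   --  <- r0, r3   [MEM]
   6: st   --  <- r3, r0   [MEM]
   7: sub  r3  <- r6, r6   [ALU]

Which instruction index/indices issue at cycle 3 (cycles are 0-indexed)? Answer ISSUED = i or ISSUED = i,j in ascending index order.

#0 head=0: xor/add i0&i1 dual
#1 head=2: sub/st i2&i3 dual
#2 head=4: sll i4 RAW r3
#3 head=5: st i5 no-port MEM/MEM
#4 head=6: st/sub i6&i7 dual

ISSUED = 5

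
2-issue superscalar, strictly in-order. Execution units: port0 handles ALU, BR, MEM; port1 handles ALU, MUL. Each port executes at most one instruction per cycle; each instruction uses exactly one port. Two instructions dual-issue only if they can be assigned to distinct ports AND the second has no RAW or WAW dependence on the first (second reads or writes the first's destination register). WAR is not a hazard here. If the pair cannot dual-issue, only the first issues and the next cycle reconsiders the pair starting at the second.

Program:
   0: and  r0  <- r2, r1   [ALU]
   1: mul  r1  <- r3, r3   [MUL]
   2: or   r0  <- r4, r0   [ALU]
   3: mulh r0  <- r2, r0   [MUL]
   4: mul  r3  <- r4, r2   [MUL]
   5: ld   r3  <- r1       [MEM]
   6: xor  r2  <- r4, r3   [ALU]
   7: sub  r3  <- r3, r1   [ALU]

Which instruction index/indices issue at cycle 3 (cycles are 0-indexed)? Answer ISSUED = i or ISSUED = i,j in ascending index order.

[0] i0+i1  and.ALU+mul.MUL  -- pair
[1] i2  or.ALU  -- RAW+WAW r0
[2] i3  mulh.MUL  -- no-port MUL/MUL
[3] i4  mul.MUL  -- WAW r3
[4] i5  ld.MEM  -- RAW r3
[5] i6+i7  xor.ALU+sub.ALU  -- pair

ISSUED = 4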